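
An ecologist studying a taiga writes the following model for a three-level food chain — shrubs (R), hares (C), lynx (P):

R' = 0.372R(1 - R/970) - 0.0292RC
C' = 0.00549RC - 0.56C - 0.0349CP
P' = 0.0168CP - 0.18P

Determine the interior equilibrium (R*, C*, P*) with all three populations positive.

From dP/dt = 0: 0.0168C* = 0.18, so C* = 10.7.
From dR/dt = 0: 0.372(1 - R*/970) = 0.0292·10.7, giving R* = 970·(1 - 0.841) = 154.
From dC/dt = 0: 0.00549·154 - 0.56 = 0.0349P*, so P* = 0.287/0.0349 = 8.21.

R* ≈ 154, C* ≈ 10.7, P* ≈ 8.21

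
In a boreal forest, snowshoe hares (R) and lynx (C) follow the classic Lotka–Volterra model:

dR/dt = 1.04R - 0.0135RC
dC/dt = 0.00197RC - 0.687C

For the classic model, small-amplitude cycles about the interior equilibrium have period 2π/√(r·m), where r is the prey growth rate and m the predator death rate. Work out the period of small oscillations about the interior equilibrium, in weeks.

T ≈ 7.43 weeks

Here r = 1.04 and m = 0.687, so r·m = 0.714.
ω = √0.714 = 0.845 per week, hence T = 2π/ω ≈ 7.43 weeks.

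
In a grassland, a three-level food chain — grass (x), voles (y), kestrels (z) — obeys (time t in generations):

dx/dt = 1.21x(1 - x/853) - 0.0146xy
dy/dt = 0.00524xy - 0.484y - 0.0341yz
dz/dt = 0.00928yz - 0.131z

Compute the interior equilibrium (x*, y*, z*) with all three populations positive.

From dz/dt = 0: 0.00928y* = 0.131, so y* = 14.1.
From dx/dt = 0: 1.21(1 - x*/853) = 0.0146·14.1, giving x* = 853·(1 - 0.17) = 708.
From dy/dt = 0: 0.00524·708 - 0.484 = 0.0341z*, so z* = 3.22/0.0341 = 94.6.

x* ≈ 708, y* ≈ 14.1, z* ≈ 94.6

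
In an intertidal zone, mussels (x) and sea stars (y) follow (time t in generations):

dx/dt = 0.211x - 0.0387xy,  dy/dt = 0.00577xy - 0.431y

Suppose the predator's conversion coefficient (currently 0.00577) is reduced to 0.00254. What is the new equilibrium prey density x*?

x* ≈ 170

At the interior fixed point, setting dy/dt = 0 with y > 0 fixes x* = (predator death rate)/(xy coefficient) — independent of the other coefficients.
With the change, x* = 0.431/0.00254 = 170; it rises from 74.7.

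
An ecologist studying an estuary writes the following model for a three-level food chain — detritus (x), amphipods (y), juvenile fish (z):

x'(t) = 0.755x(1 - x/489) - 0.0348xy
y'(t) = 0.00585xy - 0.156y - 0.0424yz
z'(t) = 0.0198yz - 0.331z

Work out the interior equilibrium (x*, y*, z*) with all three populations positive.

From dz/dt = 0: 0.0198y* = 0.331, so y* = 16.7.
From dx/dt = 0: 0.755(1 - x*/489) = 0.0348·16.7, giving x* = 489·(1 - 0.771) = 112.
From dy/dt = 0: 0.00585·112 - 0.156 = 0.0424z*, so z* = 0.5/0.0424 = 11.8.

x* ≈ 112, y* ≈ 16.7, z* ≈ 11.8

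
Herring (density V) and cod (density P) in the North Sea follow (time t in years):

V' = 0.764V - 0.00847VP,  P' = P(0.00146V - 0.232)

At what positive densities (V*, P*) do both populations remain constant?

V* ≈ 159, P* ≈ 90.2

Set dP/dt = 0 with P > 0: 0.00146V - 0.232 = 0, so V* = 0.232/0.00146 = 159.
Set dV/dt = 0 with V > 0: 0.764 - 0.00847P = 0, so P* = 0.764/0.00847 = 90.2.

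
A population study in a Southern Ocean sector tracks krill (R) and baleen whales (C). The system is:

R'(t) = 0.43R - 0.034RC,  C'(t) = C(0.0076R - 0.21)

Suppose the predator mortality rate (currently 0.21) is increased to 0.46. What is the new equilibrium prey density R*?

At the interior fixed point, setting dC/dt = 0 with C > 0 fixes R* = (predator death rate)/(RC coefficient) — independent of the other coefficients.
With the change, R* = 0.46/0.0076 = 60.5; it rises from 27.6.

R* ≈ 60.5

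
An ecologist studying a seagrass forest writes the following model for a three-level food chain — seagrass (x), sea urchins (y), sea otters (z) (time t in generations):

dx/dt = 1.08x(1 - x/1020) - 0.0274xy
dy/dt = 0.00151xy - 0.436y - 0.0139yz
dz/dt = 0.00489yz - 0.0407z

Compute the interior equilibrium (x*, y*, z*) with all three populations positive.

From dz/dt = 0: 0.00489y* = 0.0407, so y* = 8.32.
From dx/dt = 0: 1.08(1 - x*/1020) = 0.0274·8.32, giving x* = 1020·(1 - 0.211) = 805.
From dy/dt = 0: 0.00151·805 - 0.436 = 0.0139z*, so z* = 0.779/0.0139 = 56.

x* ≈ 805, y* ≈ 8.32, z* ≈ 56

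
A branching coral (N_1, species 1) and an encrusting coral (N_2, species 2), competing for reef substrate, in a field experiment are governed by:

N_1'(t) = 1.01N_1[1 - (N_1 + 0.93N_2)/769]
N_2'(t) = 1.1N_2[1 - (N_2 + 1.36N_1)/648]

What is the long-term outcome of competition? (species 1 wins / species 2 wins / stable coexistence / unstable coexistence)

Compare the nullcline intercepts: K1/α12 = 769/0.93 = 827 > K2 = 648; K2/α21 = 648/1.36 = 476 < K1 = 769.
Since the inequalities point opposite ways, species 1 can invade but species 2 cannot.

species 1 excludes species 2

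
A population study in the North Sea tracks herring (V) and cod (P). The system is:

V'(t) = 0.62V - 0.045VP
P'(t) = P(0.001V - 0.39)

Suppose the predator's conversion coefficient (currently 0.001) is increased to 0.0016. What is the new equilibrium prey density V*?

At the interior fixed point, setting dP/dt = 0 with P > 0 fixes V* = (predator death rate)/(VP coefficient) — independent of the other coefficients.
With the change, V* = 0.39/0.0016 = 244; it falls from 390.

V* ≈ 244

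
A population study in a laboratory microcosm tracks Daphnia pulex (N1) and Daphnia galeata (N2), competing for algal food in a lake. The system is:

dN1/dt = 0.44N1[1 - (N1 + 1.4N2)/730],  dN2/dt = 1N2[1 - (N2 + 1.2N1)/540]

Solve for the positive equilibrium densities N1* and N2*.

N1* ≈ 38.2, N2* ≈ 494

Setting both brackets to zero gives the nullclines N1 + 1.4N2 = 730 and 1.2N1 + N2 = 540.
Substituting N2 = 540 - 1.2N1 into the first: N1(1 - 1.4·1.2) = 730 - 1.4·540.
So N1* = -26/-0.68 = 38.2, and then N2* = 540 - 1.2·38.2 = 494.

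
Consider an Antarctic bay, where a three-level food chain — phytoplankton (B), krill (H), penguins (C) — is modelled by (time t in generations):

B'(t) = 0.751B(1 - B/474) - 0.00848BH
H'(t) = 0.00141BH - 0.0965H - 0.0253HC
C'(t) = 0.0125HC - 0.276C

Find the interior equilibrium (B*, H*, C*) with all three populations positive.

B* ≈ 356, H* ≈ 22.1, C* ≈ 16

From dC/dt = 0: 0.0125H* = 0.276, so H* = 22.1.
From dB/dt = 0: 0.751(1 - B*/474) = 0.00848·22.1, giving B* = 474·(1 - 0.249) = 356.
From dH/dt = 0: 0.00141·356 - 0.0965 = 0.0253C*, so C* = 0.405/0.0253 = 16.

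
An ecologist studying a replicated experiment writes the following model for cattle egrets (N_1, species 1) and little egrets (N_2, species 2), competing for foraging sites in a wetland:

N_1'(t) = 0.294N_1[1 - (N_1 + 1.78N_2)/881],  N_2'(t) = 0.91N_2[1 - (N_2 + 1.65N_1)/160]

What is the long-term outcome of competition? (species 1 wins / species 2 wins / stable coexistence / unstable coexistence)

Compare the nullcline intercepts: K1/α12 = 881/1.78 = 495 > K2 = 160; K2/α21 = 160/1.65 = 97 < K1 = 881.
Since the inequalities point opposite ways, species 1 can invade but species 2 cannot.

species 1 excludes species 2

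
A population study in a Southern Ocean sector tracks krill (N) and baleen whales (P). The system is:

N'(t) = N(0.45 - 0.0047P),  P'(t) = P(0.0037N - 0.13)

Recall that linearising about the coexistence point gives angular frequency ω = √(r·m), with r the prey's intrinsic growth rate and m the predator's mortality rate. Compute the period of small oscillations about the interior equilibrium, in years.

T ≈ 26 years

Here r = 0.45 and m = 0.13, so r·m = 0.0585.
ω = √0.0585 = 0.242 per year, hence T = 2π/ω ≈ 26 years.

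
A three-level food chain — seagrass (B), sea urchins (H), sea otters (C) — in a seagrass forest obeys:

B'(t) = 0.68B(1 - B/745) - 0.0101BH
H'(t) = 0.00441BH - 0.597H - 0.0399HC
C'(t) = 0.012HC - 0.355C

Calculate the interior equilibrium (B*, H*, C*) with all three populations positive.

B* ≈ 418, H* ≈ 29.6, C* ≈ 31.2

From dC/dt = 0: 0.012H* = 0.355, so H* = 29.6.
From dB/dt = 0: 0.68(1 - B*/745) = 0.0101·29.6, giving B* = 745·(1 - 0.439) = 418.
From dH/dt = 0: 0.00441·418 - 0.597 = 0.0399C*, so C* = 1.24/0.0399 = 31.2.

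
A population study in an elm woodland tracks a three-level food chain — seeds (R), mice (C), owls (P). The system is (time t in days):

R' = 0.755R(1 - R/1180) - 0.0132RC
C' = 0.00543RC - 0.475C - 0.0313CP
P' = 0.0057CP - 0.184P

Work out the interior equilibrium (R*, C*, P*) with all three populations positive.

R* ≈ 514, C* ≈ 32.3, P* ≈ 74

From dP/dt = 0: 0.0057C* = 0.184, so C* = 32.3.
From dR/dt = 0: 0.755(1 - R*/1180) = 0.0132·32.3, giving R* = 1180·(1 - 0.564) = 514.
From dC/dt = 0: 0.00543·514 - 0.475 = 0.0313P*, so P* = 2.32/0.0313 = 74.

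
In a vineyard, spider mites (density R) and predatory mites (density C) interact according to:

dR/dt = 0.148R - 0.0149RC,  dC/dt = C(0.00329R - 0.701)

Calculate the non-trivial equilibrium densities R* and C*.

Set dC/dt = 0 with C > 0: 0.00329R - 0.701 = 0, so R* = 0.701/0.00329 = 213.
Set dR/dt = 0 with R > 0: 0.148 - 0.0149C = 0, so C* = 0.148/0.0149 = 9.93.

R* ≈ 213, C* ≈ 9.93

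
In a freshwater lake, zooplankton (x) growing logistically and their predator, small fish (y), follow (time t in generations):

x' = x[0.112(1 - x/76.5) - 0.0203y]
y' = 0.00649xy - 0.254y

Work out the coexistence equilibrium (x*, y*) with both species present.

From dy/dt = 0 with y > 0: 0.00649x* = 0.254, so x* = 39.1.
Substitute into dx/dt = 0: 0.112(1 - 39.1/76.5) = 0.0203y*.
The bracket is 0.488, giving y* = 0.0547/0.0203 = 2.69.

x* ≈ 39.1, y* ≈ 2.69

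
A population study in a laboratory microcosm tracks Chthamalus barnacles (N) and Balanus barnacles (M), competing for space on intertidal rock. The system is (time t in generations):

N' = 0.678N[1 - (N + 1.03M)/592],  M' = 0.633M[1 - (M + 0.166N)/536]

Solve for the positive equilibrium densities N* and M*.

N* ≈ 48.2, M* ≈ 528

Setting both brackets to zero gives the nullclines N + 1.03M = 592 and 0.166N + M = 536.
Substituting M = 536 - 0.166N into the first: N(1 - 1.03·0.166) = 592 - 1.03·536.
So N* = 39.9/0.829 = 48.2, and then M* = 536 - 0.166·48.2 = 528.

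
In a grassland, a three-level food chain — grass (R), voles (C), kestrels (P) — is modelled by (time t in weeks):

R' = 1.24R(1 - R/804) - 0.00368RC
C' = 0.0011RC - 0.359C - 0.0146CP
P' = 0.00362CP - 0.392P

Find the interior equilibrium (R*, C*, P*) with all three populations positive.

R* ≈ 546, C* ≈ 108, P* ≈ 16.5

From dP/dt = 0: 0.00362C* = 0.392, so C* = 108.
From dR/dt = 0: 1.24(1 - R*/804) = 0.00368·108, giving R* = 804·(1 - 0.321) = 546.
From dC/dt = 0: 0.0011·546 - 0.359 = 0.0146P*, so P* = 0.241/0.0146 = 16.5.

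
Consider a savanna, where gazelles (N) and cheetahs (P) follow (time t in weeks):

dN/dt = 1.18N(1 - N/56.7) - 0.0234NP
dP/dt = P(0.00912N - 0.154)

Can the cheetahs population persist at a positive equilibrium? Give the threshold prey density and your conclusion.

The predator equation gives dP/dt > 0 only when N > 0.154/0.00912 = 16.9.
Without the predator, N → K = 56.7. Since 56.7 > 16.9, the predator can invade and persist.

Threshold N = 16.9; K > 16.9, so yes, the predator persists.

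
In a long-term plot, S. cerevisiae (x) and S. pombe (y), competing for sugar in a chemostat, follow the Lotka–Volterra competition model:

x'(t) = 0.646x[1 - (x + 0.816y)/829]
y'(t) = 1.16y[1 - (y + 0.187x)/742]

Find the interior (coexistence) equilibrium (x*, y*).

Setting both brackets to zero gives the nullclines x + 0.816y = 829 and 0.187x + y = 742.
Substituting y = 742 - 0.187x into the first: x(1 - 0.816·0.187) = 829 - 0.816·742.
So x* = 224/0.847 = 264, and then y* = 742 - 0.187·264 = 693.

x* ≈ 264, y* ≈ 693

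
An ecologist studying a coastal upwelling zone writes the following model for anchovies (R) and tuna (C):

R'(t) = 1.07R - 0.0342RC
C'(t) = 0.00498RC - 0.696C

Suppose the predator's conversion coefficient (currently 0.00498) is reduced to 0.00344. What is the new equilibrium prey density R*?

At the interior fixed point, setting dC/dt = 0 with C > 0 fixes R* = (predator death rate)/(RC coefficient) — independent of the other coefficients.
With the change, R* = 0.696/0.00344 = 202; it rises from 140.

R* ≈ 202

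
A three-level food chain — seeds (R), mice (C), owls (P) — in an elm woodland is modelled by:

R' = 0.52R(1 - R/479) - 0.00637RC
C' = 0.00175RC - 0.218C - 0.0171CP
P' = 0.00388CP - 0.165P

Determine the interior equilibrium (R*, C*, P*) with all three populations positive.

R* ≈ 229, C* ≈ 42.5, P* ≈ 10.7

From dP/dt = 0: 0.00388C* = 0.165, so C* = 42.5.
From dR/dt = 0: 0.52(1 - R*/479) = 0.00637·42.5, giving R* = 479·(1 - 0.521) = 229.
From dC/dt = 0: 0.00175·229 - 0.218 = 0.0171P*, so P* = 0.184/0.0171 = 10.7.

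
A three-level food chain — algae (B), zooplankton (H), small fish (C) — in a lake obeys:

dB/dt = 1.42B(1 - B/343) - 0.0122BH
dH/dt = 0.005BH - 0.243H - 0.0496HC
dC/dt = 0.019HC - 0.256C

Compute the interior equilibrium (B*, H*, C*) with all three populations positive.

From dC/dt = 0: 0.019H* = 0.256, so H* = 13.5.
From dB/dt = 0: 1.42(1 - B*/343) = 0.0122·13.5, giving B* = 343·(1 - 0.116) = 303.
From dH/dt = 0: 0.005·303 - 0.243 = 0.0496C*, so C* = 1.27/0.0496 = 25.7.

B* ≈ 303, H* ≈ 13.5, C* ≈ 25.7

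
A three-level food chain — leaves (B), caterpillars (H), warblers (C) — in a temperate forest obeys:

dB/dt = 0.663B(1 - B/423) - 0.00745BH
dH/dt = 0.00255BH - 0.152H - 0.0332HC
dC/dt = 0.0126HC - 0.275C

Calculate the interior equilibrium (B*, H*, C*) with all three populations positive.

B* ≈ 319, H* ≈ 21.8, C* ≈ 19.9

From dC/dt = 0: 0.0126H* = 0.275, so H* = 21.8.
From dB/dt = 0: 0.663(1 - B*/423) = 0.00745·21.8, giving B* = 423·(1 - 0.245) = 319.
From dH/dt = 0: 0.00255·319 - 0.152 = 0.0332C*, so C* = 0.662/0.0332 = 19.9.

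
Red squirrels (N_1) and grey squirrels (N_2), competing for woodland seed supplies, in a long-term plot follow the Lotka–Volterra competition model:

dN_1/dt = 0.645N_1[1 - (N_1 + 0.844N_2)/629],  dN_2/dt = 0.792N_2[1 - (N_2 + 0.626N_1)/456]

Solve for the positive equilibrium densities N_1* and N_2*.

Setting both brackets to zero gives the nullclines N_1 + 0.844N_2 = 629 and 0.626N_1 + N_2 = 456.
Substituting N_2 = 456 - 0.626N_1 into the first: N_1(1 - 0.844·0.626) = 629 - 0.844·456.
So N_1* = 244/0.472 = 518, and then N_2* = 456 - 0.626·518 = 132.

N_1* ≈ 518, N_2* ≈ 132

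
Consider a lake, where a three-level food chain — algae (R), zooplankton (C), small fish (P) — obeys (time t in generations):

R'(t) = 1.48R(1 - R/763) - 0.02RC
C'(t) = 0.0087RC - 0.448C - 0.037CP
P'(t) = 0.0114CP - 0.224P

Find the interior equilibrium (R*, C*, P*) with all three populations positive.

R* ≈ 560, C* ≈ 19.6, P* ≈ 120

From dP/dt = 0: 0.0114C* = 0.224, so C* = 19.6.
From dR/dt = 0: 1.48(1 - R*/763) = 0.02·19.6, giving R* = 763·(1 - 0.266) = 560.
From dC/dt = 0: 0.0087·560 - 0.448 = 0.037P*, so P* = 4.43/0.037 = 120.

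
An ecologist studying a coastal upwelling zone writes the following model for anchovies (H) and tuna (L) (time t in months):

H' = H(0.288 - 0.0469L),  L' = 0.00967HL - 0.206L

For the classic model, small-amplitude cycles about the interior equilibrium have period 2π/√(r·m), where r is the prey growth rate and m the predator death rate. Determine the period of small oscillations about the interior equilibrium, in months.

Here r = 0.288 and m = 0.206, so r·m = 0.0593.
ω = √0.0593 = 0.244 per month, hence T = 2π/ω ≈ 25.8 months.

T ≈ 25.8 months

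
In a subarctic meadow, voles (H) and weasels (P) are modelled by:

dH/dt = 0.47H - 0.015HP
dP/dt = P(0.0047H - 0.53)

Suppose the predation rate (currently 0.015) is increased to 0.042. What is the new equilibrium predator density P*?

At the interior fixed point, setting dH/dt = 0 with H > 0 fixes P* = (prey growth rate)/(HP coefficient) — independent of the other coefficients.
With the change, P* = 0.47/0.042 = 11.2; it falls from 31.3.

P* ≈ 11.2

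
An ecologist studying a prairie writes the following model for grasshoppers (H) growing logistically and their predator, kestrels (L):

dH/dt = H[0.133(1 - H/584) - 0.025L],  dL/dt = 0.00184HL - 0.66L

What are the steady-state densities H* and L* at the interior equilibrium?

From dL/dt = 0 with L > 0: 0.00184H* = 0.66, so H* = 359.
Substitute into dH/dt = 0: 0.133(1 - 359/584) = 0.025L*.
The bracket is 0.386, giving L* = 0.0513/0.025 = 2.05.

H* ≈ 359, L* ≈ 2.05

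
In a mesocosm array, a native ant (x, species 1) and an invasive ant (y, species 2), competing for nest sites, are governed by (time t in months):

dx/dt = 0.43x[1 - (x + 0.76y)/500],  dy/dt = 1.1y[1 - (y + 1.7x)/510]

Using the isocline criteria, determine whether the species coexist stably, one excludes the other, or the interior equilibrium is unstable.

species 1 excludes species 2

Compare the nullcline intercepts: K1/α12 = 500/0.76 = 658 > K2 = 510; K2/α21 = 510/1.7 = 300 < K1 = 500.
Since the inequalities point opposite ways, species 1 can invade but species 2 cannot.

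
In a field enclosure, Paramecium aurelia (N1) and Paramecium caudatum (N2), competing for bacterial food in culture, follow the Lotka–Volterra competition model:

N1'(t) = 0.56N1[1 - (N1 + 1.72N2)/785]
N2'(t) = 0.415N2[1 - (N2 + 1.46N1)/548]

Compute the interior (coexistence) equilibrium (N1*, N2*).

Setting both brackets to zero gives the nullclines N1 + 1.72N2 = 785 and 1.46N1 + N2 = 548.
Substituting N2 = 548 - 1.46N1 into the first: N1(1 - 1.72·1.46) = 785 - 1.72·548.
So N1* = -158/-1.51 = 104, and then N2* = 548 - 1.46·104 = 396.

N1* ≈ 104, N2* ≈ 396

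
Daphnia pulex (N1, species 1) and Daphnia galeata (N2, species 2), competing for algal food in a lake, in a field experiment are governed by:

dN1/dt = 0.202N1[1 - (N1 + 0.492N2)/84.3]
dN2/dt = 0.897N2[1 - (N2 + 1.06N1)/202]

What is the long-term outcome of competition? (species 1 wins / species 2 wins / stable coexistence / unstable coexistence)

species 2 excludes species 1

Compare the nullcline intercepts: K1/α12 = 84.3/0.492 = 171 < K2 = 202; K2/α21 = 202/1.06 = 191 > K1 = 84.3.
Since the inequalities point opposite ways, species 2 can invade but species 1 cannot.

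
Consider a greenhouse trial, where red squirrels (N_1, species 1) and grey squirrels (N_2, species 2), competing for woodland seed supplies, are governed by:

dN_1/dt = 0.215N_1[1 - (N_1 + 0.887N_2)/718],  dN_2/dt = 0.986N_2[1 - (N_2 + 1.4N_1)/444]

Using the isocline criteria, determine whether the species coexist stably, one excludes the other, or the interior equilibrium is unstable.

Compare the nullcline intercepts: K1/α12 = 718/0.887 = 809 > K2 = 444; K2/α21 = 444/1.4 = 317 < K1 = 718.
Since the inequalities point opposite ways, species 1 can invade but species 2 cannot.

species 1 excludes species 2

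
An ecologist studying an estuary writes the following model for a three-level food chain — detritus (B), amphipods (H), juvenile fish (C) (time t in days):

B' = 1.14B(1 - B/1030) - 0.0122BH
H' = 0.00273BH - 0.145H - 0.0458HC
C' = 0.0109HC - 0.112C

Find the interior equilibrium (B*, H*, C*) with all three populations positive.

B* ≈ 917, H* ≈ 10.3, C* ≈ 51.5

From dC/dt = 0: 0.0109H* = 0.112, so H* = 10.3.
From dB/dt = 0: 1.14(1 - B*/1030) = 0.0122·10.3, giving B* = 1030·(1 - 0.11) = 917.
From dH/dt = 0: 0.00273·917 - 0.145 = 0.0458C*, so C* = 2.36/0.0458 = 51.5.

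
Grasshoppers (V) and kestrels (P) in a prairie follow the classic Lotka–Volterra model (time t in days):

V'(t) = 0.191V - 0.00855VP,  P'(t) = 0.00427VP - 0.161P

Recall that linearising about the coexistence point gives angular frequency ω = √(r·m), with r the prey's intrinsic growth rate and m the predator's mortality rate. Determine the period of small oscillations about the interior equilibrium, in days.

T ≈ 35.8 days

Here r = 0.191 and m = 0.161, so r·m = 0.0308.
ω = √0.0308 = 0.175 per day, hence T = 2π/ω ≈ 35.8 days.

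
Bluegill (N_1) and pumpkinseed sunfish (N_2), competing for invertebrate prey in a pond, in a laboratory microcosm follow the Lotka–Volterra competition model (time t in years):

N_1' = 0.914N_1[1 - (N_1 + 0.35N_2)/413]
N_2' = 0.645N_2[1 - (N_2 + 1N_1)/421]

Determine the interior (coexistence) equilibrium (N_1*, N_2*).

Setting both brackets to zero gives the nullclines N_1 + 0.35N_2 = 413 and 1N_1 + N_2 = 421.
Substituting N_2 = 421 - 1N_1 into the first: N_1(1 - 0.35·1) = 413 - 0.35·421.
So N_1* = 266/0.65 = 409, and then N_2* = 421 - 1·409 = 12.3.

N_1* ≈ 409, N_2* ≈ 12.3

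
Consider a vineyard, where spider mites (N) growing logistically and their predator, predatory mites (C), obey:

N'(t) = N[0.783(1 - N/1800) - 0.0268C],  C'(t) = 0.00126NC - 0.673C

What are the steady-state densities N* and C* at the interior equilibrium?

From dC/dt = 0 with C > 0: 0.00126N* = 0.673, so N* = 534.
Substitute into dN/dt = 0: 0.783(1 - 534/1800) = 0.0268C*.
The bracket is 0.703, giving C* = 0.551/0.0268 = 20.5.

N* ≈ 534, C* ≈ 20.5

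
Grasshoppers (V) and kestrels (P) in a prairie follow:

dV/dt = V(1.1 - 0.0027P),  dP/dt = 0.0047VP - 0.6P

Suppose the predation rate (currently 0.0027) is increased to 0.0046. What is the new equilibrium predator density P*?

P* ≈ 239

At the interior fixed point, setting dV/dt = 0 with V > 0 fixes P* = (prey growth rate)/(VP coefficient) — independent of the other coefficients.
With the change, P* = 1.1/0.0046 = 239; it falls from 407.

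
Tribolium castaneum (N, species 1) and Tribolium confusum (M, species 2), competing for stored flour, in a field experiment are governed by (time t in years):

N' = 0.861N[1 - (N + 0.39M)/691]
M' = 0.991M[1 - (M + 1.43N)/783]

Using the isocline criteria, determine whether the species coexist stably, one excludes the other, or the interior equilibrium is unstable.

species 1 excludes species 2

Compare the nullcline intercepts: K1/α12 = 691/0.39 = 1770 > K2 = 783; K2/α21 = 783/1.43 = 548 < K1 = 691.
Since the inequalities point opposite ways, species 1 can invade but species 2 cannot.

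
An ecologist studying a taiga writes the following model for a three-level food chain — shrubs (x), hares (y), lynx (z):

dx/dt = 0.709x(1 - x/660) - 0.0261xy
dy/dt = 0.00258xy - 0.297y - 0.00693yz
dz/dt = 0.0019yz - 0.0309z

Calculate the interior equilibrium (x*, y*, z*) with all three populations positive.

From dz/dt = 0: 0.0019y* = 0.0309, so y* = 16.3.
From dx/dt = 0: 0.709(1 - x*/660) = 0.0261·16.3, giving x* = 660·(1 - 0.599) = 265.
From dy/dt = 0: 0.00258·265 - 0.297 = 0.00693z*, so z* = 0.386/0.00693 = 55.8.

x* ≈ 265, y* ≈ 16.3, z* ≈ 55.8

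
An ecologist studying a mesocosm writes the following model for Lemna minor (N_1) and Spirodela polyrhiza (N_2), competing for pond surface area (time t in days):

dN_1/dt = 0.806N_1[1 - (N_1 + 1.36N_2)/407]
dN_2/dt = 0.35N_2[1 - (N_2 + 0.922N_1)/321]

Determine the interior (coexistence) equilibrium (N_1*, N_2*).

N_1* ≈ 116, N_2* ≈ 214

Setting both brackets to zero gives the nullclines N_1 + 1.36N_2 = 407 and 0.922N_1 + N_2 = 321.
Substituting N_2 = 321 - 0.922N_1 into the first: N_1(1 - 1.36·0.922) = 407 - 1.36·321.
So N_1* = -29.6/-0.254 = 116, and then N_2* = 321 - 0.922·116 = 214.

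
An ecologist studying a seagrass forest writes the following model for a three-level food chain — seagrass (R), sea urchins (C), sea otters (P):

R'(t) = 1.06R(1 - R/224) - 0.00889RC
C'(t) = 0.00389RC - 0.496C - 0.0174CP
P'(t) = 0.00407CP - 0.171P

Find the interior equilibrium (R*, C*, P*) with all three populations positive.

R* ≈ 145, C* ≈ 42, P* ≈ 3.93

From dP/dt = 0: 0.00407C* = 0.171, so C* = 42.
From dR/dt = 0: 1.06(1 - R*/224) = 0.00889·42, giving R* = 224·(1 - 0.352) = 145.
From dC/dt = 0: 0.00389·145 - 0.496 = 0.0174P*, so P* = 0.0683/0.0174 = 3.93.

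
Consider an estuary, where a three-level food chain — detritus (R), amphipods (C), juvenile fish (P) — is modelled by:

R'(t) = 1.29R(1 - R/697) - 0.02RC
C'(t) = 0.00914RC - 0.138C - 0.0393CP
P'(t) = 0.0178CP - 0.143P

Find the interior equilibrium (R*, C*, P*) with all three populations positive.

R* ≈ 610, C* ≈ 8.03, P* ≈ 138

From dP/dt = 0: 0.0178C* = 0.143, so C* = 8.03.
From dR/dt = 0: 1.29(1 - R*/697) = 0.02·8.03, giving R* = 697·(1 - 0.125) = 610.
From dC/dt = 0: 0.00914·610 - 0.138 = 0.0393P*, so P* = 5.44/0.0393 = 138.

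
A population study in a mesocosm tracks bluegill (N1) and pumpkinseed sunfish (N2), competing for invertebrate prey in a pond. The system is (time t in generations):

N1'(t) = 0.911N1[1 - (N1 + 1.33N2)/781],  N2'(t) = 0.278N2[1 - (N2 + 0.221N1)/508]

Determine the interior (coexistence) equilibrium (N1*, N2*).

N1* ≈ 149, N2* ≈ 475

Setting both brackets to zero gives the nullclines N1 + 1.33N2 = 781 and 0.221N1 + N2 = 508.
Substituting N2 = 508 - 0.221N1 into the first: N1(1 - 1.33·0.221) = 781 - 1.33·508.
So N1* = 105/0.706 = 149, and then N2* = 508 - 0.221·149 = 475.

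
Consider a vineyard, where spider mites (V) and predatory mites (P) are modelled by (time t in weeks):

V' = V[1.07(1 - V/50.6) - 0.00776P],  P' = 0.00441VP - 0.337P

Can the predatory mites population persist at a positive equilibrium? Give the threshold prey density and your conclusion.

The predator equation gives dP/dt > 0 only when V > 0.337/0.00441 = 76.4.
Without the predator, V → K = 50.6. Since 50.6 < 76.4, the predator cannot invade.

Threshold V = 76.4; K < 76.4, so no, the predator goes extinct.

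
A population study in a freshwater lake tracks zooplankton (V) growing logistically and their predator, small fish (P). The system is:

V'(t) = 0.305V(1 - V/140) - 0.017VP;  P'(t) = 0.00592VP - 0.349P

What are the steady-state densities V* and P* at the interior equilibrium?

V* ≈ 59, P* ≈ 10.4

From dP/dt = 0 with P > 0: 0.00592V* = 0.349, so V* = 59.
Substitute into dV/dt = 0: 0.305(1 - 59/140) = 0.017P*.
The bracket is 0.579, giving P* = 0.177/0.017 = 10.4.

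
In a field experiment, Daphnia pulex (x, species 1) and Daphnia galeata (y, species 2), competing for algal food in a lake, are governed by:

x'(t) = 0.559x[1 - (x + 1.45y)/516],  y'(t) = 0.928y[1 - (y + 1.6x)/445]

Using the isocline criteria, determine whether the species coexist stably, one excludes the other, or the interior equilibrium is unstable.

Compare the nullcline intercepts: K1/α12 = 516/1.45 = 356 < K2 = 445; K2/α21 = 445/1.6 = 278 < K1 = 516.
Since both are reversed, neither can invade when rare; the interior point is a saddle.

unstable coexistence (outcome depends on initial conditions)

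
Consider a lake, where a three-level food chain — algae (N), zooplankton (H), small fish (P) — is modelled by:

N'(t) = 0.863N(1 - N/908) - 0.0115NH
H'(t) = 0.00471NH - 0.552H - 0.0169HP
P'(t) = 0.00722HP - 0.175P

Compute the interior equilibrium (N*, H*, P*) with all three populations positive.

From dP/dt = 0: 0.00722H* = 0.175, so H* = 24.2.
From dN/dt = 0: 0.863(1 - N*/908) = 0.0115·24.2, giving N* = 908·(1 - 0.323) = 615.
From dH/dt = 0: 0.00471·615 - 0.552 = 0.0169P*, so P* = 2.34/0.0169 = 139.

N* ≈ 615, H* ≈ 24.2, P* ≈ 139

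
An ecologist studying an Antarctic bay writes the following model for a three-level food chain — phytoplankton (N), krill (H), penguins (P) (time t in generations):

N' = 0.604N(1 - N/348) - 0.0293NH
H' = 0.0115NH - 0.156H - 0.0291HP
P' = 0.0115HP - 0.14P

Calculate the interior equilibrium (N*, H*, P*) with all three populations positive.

From dP/dt = 0: 0.0115H* = 0.14, so H* = 12.2.
From dN/dt = 0: 0.604(1 - N*/348) = 0.0293·12.2, giving N* = 348·(1 - 0.591) = 142.
From dH/dt = 0: 0.0115·142 - 0.156 = 0.0291P*, so P* = 1.48/0.0291 = 50.9.

N* ≈ 142, H* ≈ 12.2, P* ≈ 50.9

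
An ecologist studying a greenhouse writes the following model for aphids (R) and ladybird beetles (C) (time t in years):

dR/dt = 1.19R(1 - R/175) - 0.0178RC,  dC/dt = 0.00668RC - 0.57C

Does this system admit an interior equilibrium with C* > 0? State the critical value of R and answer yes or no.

The predator equation gives dC/dt > 0 only when R > 0.57/0.00668 = 85.3.
Without the predator, R → K = 175. Since 175 > 85.3, the predator can invade and persist.

Threshold R = 85.3; K > 85.3, so yes, the predator persists.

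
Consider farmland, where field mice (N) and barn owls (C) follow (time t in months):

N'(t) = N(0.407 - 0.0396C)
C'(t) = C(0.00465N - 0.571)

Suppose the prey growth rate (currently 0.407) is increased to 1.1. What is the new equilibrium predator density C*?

At the interior fixed point, setting dN/dt = 0 with N > 0 fixes C* = (prey growth rate)/(NC coefficient) — independent of the other coefficients.
With the change, C* = 1.1/0.0396 = 27.8; it rises from 10.3.

C* ≈ 27.8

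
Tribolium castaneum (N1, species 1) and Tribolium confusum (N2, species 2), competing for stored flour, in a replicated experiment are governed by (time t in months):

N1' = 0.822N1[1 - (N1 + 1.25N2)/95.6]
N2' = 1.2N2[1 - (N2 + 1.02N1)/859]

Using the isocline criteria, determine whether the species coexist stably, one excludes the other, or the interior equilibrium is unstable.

species 2 excludes species 1

Compare the nullcline intercepts: K1/α12 = 95.6/1.25 = 76.5 < K2 = 859; K2/α21 = 859/1.02 = 842 > K1 = 95.6.
Since the inequalities point opposite ways, species 2 can invade but species 1 cannot.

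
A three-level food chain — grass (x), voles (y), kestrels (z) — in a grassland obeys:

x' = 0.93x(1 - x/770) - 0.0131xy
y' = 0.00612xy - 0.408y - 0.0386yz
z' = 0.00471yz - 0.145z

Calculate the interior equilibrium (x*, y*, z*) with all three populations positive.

x* ≈ 436, y* ≈ 30.8, z* ≈ 58.6

From dz/dt = 0: 0.00471y* = 0.145, so y* = 30.8.
From dx/dt = 0: 0.93(1 - x*/770) = 0.0131·30.8, giving x* = 770·(1 - 0.434) = 436.
From dy/dt = 0: 0.00612·436 - 0.408 = 0.0386z*, so z* = 2.26/0.0386 = 58.6.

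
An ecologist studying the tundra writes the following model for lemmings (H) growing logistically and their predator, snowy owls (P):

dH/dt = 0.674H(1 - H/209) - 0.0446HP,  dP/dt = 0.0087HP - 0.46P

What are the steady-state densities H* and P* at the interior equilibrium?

H* ≈ 52.9, P* ≈ 11.3

From dP/dt = 0 with P > 0: 0.0087H* = 0.46, so H* = 52.9.
Substitute into dH/dt = 0: 0.674(1 - 52.9/209) = 0.0446P*.
The bracket is 0.747, giving P* = 0.503/0.0446 = 11.3.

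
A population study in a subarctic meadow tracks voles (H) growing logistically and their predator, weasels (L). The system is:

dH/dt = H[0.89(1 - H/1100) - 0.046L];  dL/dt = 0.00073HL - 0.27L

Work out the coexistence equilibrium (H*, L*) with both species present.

H* ≈ 370, L* ≈ 12.8

From dL/dt = 0 with L > 0: 0.00073H* = 0.27, so H* = 370.
Substitute into dH/dt = 0: 0.89(1 - 370/1100) = 0.046L*.
The bracket is 0.664, giving L* = 0.591/0.046 = 12.8.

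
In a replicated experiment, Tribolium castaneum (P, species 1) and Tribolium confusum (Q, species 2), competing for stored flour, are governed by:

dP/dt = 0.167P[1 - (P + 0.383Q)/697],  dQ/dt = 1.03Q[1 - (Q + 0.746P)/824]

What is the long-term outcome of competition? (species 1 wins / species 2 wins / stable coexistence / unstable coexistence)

stable coexistence

Compare the nullcline intercepts: K1/α12 = 697/0.383 = 1820 > K2 = 824; K2/α21 = 824/0.746 = 1100 > K1 = 697.
Since both inequalities hold, each species can invade when rare, so the interior equilibrium is stable.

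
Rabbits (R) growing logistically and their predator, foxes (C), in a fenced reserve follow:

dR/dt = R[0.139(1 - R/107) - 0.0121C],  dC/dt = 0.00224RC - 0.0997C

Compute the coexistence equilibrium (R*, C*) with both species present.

From dC/dt = 0 with C > 0: 0.00224R* = 0.0997, so R* = 44.5.
Substitute into dR/dt = 0: 0.139(1 - 44.5/107) = 0.0121C*.
The bracket is 0.584, giving C* = 0.0812/0.0121 = 6.71.

R* ≈ 44.5, C* ≈ 6.71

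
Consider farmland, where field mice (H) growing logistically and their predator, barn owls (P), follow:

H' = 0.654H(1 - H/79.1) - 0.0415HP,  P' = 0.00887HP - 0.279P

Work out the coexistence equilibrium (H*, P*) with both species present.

From dP/dt = 0 with P > 0: 0.00887H* = 0.279, so H* = 31.5.
Substitute into dH/dt = 0: 0.654(1 - 31.5/79.1) = 0.0415P*.
The bracket is 0.602, giving P* = 0.394/0.0415 = 9.49.

H* ≈ 31.5, P* ≈ 9.49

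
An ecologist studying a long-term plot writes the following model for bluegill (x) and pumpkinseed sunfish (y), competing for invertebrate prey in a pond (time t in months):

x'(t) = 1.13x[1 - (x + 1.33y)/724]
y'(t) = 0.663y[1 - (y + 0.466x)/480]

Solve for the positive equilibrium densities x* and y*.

x* ≈ 225, y* ≈ 375

Setting both brackets to zero gives the nullclines x + 1.33y = 724 and 0.466x + y = 480.
Substituting y = 480 - 0.466x into the first: x(1 - 1.33·0.466) = 724 - 1.33·480.
So x* = 85.6/0.38 = 225, and then y* = 480 - 0.466·225 = 375.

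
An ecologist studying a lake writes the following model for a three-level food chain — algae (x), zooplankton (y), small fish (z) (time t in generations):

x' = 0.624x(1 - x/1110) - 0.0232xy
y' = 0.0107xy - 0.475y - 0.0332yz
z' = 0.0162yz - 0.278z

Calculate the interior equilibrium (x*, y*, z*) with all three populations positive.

x* ≈ 402, y* ≈ 17.2, z* ≈ 115

From dz/dt = 0: 0.0162y* = 0.278, so y* = 17.2.
From dx/dt = 0: 0.624(1 - x*/1110) = 0.0232·17.2, giving x* = 1110·(1 - 0.638) = 402.
From dy/dt = 0: 0.0107·402 - 0.475 = 0.0332z*, so z* = 3.82/0.0332 = 115.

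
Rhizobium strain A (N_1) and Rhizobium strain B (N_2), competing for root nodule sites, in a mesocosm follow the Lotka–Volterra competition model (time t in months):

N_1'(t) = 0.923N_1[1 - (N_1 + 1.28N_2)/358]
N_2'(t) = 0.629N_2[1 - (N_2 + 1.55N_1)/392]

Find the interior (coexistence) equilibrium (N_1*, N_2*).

N_1* ≈ 146, N_2* ≈ 166

Setting both brackets to zero gives the nullclines N_1 + 1.28N_2 = 358 and 1.55N_1 + N_2 = 392.
Substituting N_2 = 392 - 1.55N_1 into the first: N_1(1 - 1.28·1.55) = 358 - 1.28·392.
So N_1* = -144/-0.984 = 146, and then N_2* = 392 - 1.55·146 = 166.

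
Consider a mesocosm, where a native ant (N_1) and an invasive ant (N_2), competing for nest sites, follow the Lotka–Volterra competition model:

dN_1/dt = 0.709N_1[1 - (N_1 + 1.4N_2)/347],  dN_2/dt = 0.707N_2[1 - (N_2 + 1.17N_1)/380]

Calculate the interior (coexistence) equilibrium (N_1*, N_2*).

Setting both brackets to zero gives the nullclines N_1 + 1.4N_2 = 347 and 1.17N_1 + N_2 = 380.
Substituting N_2 = 380 - 1.17N_1 into the first: N_1(1 - 1.4·1.17) = 347 - 1.4·380.
So N_1* = -185/-0.638 = 290, and then N_2* = 380 - 1.17·290 = 40.7.

N_1* ≈ 290, N_2* ≈ 40.7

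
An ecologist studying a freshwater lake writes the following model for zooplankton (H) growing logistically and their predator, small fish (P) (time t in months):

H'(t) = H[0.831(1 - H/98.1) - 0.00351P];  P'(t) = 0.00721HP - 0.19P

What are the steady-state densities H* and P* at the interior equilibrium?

H* ≈ 26.4, P* ≈ 173

From dP/dt = 0 with P > 0: 0.00721H* = 0.19, so H* = 26.4.
Substitute into dH/dt = 0: 0.831(1 - 26.4/98.1) = 0.00351P*.
The bracket is 0.731, giving P* = 0.608/0.00351 = 173.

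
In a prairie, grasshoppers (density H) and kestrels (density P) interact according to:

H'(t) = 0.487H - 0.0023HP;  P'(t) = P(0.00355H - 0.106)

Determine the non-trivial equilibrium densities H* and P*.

Set dP/dt = 0 with P > 0: 0.00355H - 0.106 = 0, so H* = 0.106/0.00355 = 29.9.
Set dH/dt = 0 with H > 0: 0.487 - 0.0023P = 0, so P* = 0.487/0.0023 = 212.

H* ≈ 29.9, P* ≈ 212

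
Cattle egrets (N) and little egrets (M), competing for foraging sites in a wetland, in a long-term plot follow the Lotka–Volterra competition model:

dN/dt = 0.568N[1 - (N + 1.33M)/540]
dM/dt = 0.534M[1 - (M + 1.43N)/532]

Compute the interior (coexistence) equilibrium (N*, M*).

Setting both brackets to zero gives the nullclines N + 1.33M = 540 and 1.43N + M = 532.
Substituting M = 532 - 1.43N into the first: N(1 - 1.33·1.43) = 540 - 1.33·532.
So N* = -168/-0.902 = 186, and then M* = 532 - 1.43·186 = 266.

N* ≈ 186, M* ≈ 266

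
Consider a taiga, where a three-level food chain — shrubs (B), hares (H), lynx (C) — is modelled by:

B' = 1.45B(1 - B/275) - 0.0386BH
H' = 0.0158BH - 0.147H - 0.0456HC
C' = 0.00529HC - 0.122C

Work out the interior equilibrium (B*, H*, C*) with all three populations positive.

From dC/dt = 0: 0.00529H* = 0.122, so H* = 23.1.
From dB/dt = 0: 1.45(1 - B*/275) = 0.0386·23.1, giving B* = 275·(1 - 0.614) = 106.
From dH/dt = 0: 0.0158·106 - 0.147 = 0.0456C*, so C* = 1.53/0.0456 = 33.6.

B* ≈ 106, H* ≈ 23.1, C* ≈ 33.6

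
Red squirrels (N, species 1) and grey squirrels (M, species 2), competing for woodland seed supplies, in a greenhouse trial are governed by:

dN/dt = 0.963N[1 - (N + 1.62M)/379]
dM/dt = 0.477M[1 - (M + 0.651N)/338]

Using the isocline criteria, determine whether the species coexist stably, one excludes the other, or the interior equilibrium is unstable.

Compare the nullcline intercepts: K1/α12 = 379/1.62 = 234 < K2 = 338; K2/α21 = 338/0.651 = 519 > K1 = 379.
Since the inequalities point opposite ways, species 2 can invade but species 1 cannot.

species 2 excludes species 1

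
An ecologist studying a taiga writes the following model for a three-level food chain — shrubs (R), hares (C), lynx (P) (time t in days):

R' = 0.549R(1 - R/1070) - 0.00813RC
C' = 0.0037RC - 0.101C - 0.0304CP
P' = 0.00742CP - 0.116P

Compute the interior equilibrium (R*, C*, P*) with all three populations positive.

R* ≈ 822, C* ≈ 15.6, P* ≈ 96.8

From dP/dt = 0: 0.00742C* = 0.116, so C* = 15.6.
From dR/dt = 0: 0.549(1 - R*/1070) = 0.00813·15.6, giving R* = 1070·(1 - 0.232) = 822.
From dC/dt = 0: 0.0037·822 - 0.101 = 0.0304P*, so P* = 2.94/0.0304 = 96.8.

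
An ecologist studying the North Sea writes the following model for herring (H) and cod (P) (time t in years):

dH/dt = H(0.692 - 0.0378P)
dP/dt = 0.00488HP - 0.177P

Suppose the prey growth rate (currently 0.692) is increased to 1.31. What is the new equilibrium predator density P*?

At the interior fixed point, setting dH/dt = 0 with H > 0 fixes P* = (prey growth rate)/(HP coefficient) — independent of the other coefficients.
With the change, P* = 1.31/0.0378 = 34.7; it rises from 18.3.

P* ≈ 34.7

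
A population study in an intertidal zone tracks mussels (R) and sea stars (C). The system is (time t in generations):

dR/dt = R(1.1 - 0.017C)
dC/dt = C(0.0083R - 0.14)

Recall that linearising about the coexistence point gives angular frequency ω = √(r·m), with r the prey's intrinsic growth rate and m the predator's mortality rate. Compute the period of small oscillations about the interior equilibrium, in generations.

T ≈ 16 generations

Here r = 1.1 and m = 0.14, so r·m = 0.154.
ω = √0.154 = 0.392 per generation, hence T = 2π/ω ≈ 16 generations.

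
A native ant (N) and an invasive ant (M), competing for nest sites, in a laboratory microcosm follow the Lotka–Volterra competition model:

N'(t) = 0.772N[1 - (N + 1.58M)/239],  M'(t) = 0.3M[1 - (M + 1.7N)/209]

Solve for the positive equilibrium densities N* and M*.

Setting both brackets to zero gives the nullclines N + 1.58M = 239 and 1.7N + M = 209.
Substituting M = 209 - 1.7N into the first: N(1 - 1.58·1.7) = 239 - 1.58·209.
So N* = -91.2/-1.69 = 54.1, and then M* = 209 - 1.7·54.1 = 117.

N* ≈ 54.1, M* ≈ 117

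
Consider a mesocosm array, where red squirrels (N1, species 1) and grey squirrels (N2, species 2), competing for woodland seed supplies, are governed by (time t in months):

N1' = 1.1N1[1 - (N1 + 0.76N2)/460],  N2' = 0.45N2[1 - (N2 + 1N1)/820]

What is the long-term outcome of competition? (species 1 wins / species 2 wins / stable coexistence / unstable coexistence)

species 2 excludes species 1

Compare the nullcline intercepts: K1/α12 = 460/0.76 = 605 < K2 = 820; K2/α21 = 820/1 = 820 > K1 = 460.
Since the inequalities point opposite ways, species 2 can invade but species 1 cannot.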